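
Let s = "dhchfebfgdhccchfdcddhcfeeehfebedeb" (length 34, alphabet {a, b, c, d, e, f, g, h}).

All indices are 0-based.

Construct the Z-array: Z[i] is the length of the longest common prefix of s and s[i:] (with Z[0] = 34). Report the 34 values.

[34, 0, 0, 0, 0, 0, 0, 0, 0, 3, 0, 0, 0, 0, 0, 0, 1, 0, 1, 3, 0, 0, 0, 0, 0, 0, 0, 0, 0, 0, 0, 1, 0, 0]

Z[0]=34
i=1: outside box; Z[1]=0
i=2: outside box; Z[2]=0
i=3: outside box; Z[3]=0
i=4: outside box; Z[4]=0
i=5: outside box; Z[5]=0
i=6: outside box; Z[6]=0
i=7: outside box; Z[7]=0
i=8: outside box; Z[8]=0
i=9: outside box; Z[9]=3 grow→box=[9,12)
i=10: min(r-i=2, Z[1]=0)=0; Z[10]=0
i=11: min(r-i=1, Z[2]=0)=0; Z[11]=0
i=12: outside box; Z[12]=0
i=13: outside box; Z[13]=0
i=14: outside box; Z[14]=0
i=15: outside box; Z[15]=0
i=16: outside box; Z[16]=1 grow→box=[16,17)
i=17: outside box; Z[17]=0
i=18: outside box; Z[18]=1 grow→box=[18,19)
i=19: outside box; Z[19]=3 grow→box=[19,22)
i=20: min(r-i=2, Z[1]=0)=0; Z[20]=0
i=21: min(r-i=1, Z[2]=0)=0; Z[21]=0
i=22: outside box; Z[22]=0
i=23: outside box; Z[23]=0
i=24: outside box; Z[24]=0
i=25: outside box; Z[25]=0
i=26: outside box; Z[26]=0
i=27: outside box; Z[27]=0
i=28: outside box; Z[28]=0
i=29: outside box; Z[29]=0
i=30: outside box; Z[30]=0
i=31: outside box; Z[31]=1 grow→box=[31,32)
i=32: outside box; Z[32]=0
i=33: outside box; Z[33]=0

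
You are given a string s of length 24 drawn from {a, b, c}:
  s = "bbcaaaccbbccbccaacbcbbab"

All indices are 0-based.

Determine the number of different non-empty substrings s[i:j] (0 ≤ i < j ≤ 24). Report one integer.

rank | idx | suffix
   0 |   3 | aaaccbbccbccaacbcbbab
   1 |  15 | aacbcbbab
   2 |   4 | aaccbbccbccaacbcbbab
   3 |  22 | ab
   4 |  16 | acbcbbab
   5 |   5 | accbbccbccaacbcbbab
   6 |  23 | b
   7 |  21 | bab
   8 |  20 | bbab
   9 |   0 | bbcaaaccbbccbccaacbcbbab
  10 |   8 | bbccbccaacbcbbab
  11 |   1 | bcaaaccbbccbccaacbcbbab
  12 |  18 | bcbbab
  13 |  12 | bccaacbcbbab
  14 |   9 | bccbccaacbcbbab
  15 |   2 | caaaccbbccbccaacbcbbab
  16 |  14 | caacbcbbab
  17 |  19 | cbbab
  18 |   7 | cbbccbccaacbcbbab
  19 |  17 | cbcbbab
  20 |  11 | cbccaacbcbbab
  21 |  13 | ccaacbcbbab
  22 |   6 | ccbbccbccaacbcbbab
  23 |  10 | ccbccaacbcbbab

SA = [3, 15, 4, 22, 16, 5, 23, 21, 20, 0, 8, 1, 18, 12, 9, 2, 14, 19, 7, 17, 11, 13, 6, 10]
rank  pair      lcp
   1  s[3:],s[15:]  2  'aa'
   2  s[15:],s[4:]  3  'aac'
   3  s[4:],s[22:]  1  'a'
   4  s[22:],s[16:]  1  'a'
   5  s[16:],s[5:]  2  'ac'
   6  s[5:],s[23:]  0  ''
   7  s[23:],s[21:]  1  'b'
   8  s[21:],s[20:]  1  'b'
   9  s[20:],s[0:]  2  'bb'
  10  s[0:],s[8:]  3  'bbc'
  11  s[8:],s[1:]  1  'b'
  12  s[1:],s[18:]  2  'bc'
  13  s[18:],s[12:]  2  'bc'
  14  s[12:],s[9:]  3  'bcc'
  15  s[9:],s[2:]  0  ''
  16  s[2:],s[14:]  3  'caa'
  17  s[14:],s[19:]  1  'c'
  18  s[19:],s[7:]  3  'cbb'
  19  s[7:],s[17:]  2  'cb'
  20  s[17:],s[11:]  3  'cbc'
  21  s[11:],s[13:]  1  'c'
  22  s[13:],s[6:]  2  'cc'
  23  s[6:],s[10:]  3  'ccb'

n(n+1)/2 = 24·25/2 = 300
Σ LCP = 0 + 2 + 3 + 1 + 1 + 2 + 0 + 1 + 1 + 2 + 3 + 1 + 2 + 2 + 3 + 0 + 3 + 1 + 3 + 2 + 3 + 1 + 2 + 3 = 42
distinct = 300 − 42 = 258

258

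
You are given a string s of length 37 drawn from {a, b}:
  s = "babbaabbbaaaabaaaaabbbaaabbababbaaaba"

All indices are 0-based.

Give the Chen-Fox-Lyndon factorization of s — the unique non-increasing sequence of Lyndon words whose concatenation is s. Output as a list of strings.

["b", "abb", "aabbb", "aaaab", "aaaaabbbaaabbababbaaab", "a"]

emit factor 1: 'b' (i=0, period=1)
emit factor 2: 'abb' (i=1, period=3)
emit factor 3: 'aabbb' (i=4, period=5)
emit factor 4: 'aaaab' (i=9, period=5)
emit factor 5: 'aaaaabbbaaabbababbaaab' (i=14, period=22)
emit factor 6: 'a' (i=36, period=1)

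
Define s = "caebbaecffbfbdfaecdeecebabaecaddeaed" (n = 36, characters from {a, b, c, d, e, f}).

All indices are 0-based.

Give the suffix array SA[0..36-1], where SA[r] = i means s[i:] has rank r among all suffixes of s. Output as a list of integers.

rank | idx | suffix
   0 |  24 | abaecaddeaed
   1 |  29 | addeaed
   2 |   1 | aebbaecffbfbdfaecdeecebabaecaddeaed
   3 |  26 | aecaddeaed
   4 |  15 | aecdeecebabaecaddeaed
   5 |   5 | aecffbfbdfaecdeecebabaecaddeaed
   6 |  33 | aed
   7 |  23 | babaecaddeaed
   8 |  25 | baecaddeaed
   9 |   4 | baecffbfbdfaecdeecebabaecaddeaed
  10 |   3 | bbaecffbfbdfaecdeecebabaecaddeaed
  11 |  12 | bdfaecdeecebabaecaddeaed
  12 |  10 | bfbdfaecdeecebabaecaddeaed
  13 |  28 | caddeaed
  14 |   0 | caebbaecffbfbdfaecdeecebabaecaddeaed
  15 |  17 | cdeecebabaecaddeaed
  16 |  21 | cebabaecaddeaed
  17 |   7 | cffbfbdfaecdeecebabaecaddeaed
  18 |  35 | d
  19 |  30 | ddeaed
  20 |  31 | deaed
  21 |  18 | deecebabaecaddeaed
  22 |  13 | dfaecdeecebabaecaddeaed
  23 |  32 | eaed
  24 |  22 | ebabaecaddeaed
  25 |   2 | ebbaecffbfbdfaecdeecebabaecaddeaed
  26 |  27 | ecaddeaed
  27 |  16 | ecdeecebabaecaddeaed
  28 |  20 | ecebabaecaddeaed
  29 |   6 | ecffbfbdfaecdeecebabaecaddeaed
  30 |  34 | ed
  31 |  19 | eecebabaecaddeaed
  32 |  14 | faecdeecebabaecaddeaed
  33 |  11 | fbdfaecdeecebabaecaddeaed
  34 |   9 | fbfbdfaecdeecebabaecaddeaed
  35 |   8 | ffbfbdfaecdeecebabaecaddeaed

[24, 29, 1, 26, 15, 5, 33, 23, 25, 4, 3, 12, 10, 28, 0, 17, 21, 7, 35, 30, 31, 18, 13, 32, 22, 2, 27, 16, 20, 6, 34, 19, 14, 11, 9, 8]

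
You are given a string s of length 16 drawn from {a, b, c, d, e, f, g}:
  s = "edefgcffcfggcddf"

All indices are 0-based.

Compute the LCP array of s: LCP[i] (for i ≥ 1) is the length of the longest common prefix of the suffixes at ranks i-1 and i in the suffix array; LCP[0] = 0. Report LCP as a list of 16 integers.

rank→(start, suffix):
  0 → (12, 'cddf')
  1 → (5, 'cffcfggcddf')
  2 → (8, 'cfggcddf')
  3 → (13, 'ddf')
  4 → (1, 'defgcffcfggcddf')
  5 → (14, 'df')
  6 → (0, 'edefgcffcfggcddf')
  7 → (2, 'efgcffcfggcddf')
  8 → (15, 'f')
  9 → (7, 'fcfggcddf')
  10 → (6, 'ffcfggcddf')
  11 → (3, 'fgcffcfggcddf')
  12 → (9, 'fggcddf')
  13 → (11, 'gcddf')
  14 → (4, 'gcffcfggcddf')
  15 → (10, 'ggcddf')

SA = [12, 5, 8, 13, 1, 14, 0, 2, 15, 7, 6, 3, 9, 11, 4, 10]
rank  pair      lcp
   1  s[12:],s[5:]  1  'c'
   2  s[5:],s[8:]  2  'cf'
   3  s[8:],s[13:]  0  ''
   4  s[13:],s[1:]  1  'd'
   5  s[1:],s[14:]  1  'd'
   6  s[14:],s[0:]  0  ''
   7  s[0:],s[2:]  1  'e'
   8  s[2:],s[15:]  0  ''
   9  s[15:],s[7:]  1  'f'
  10  s[7:],s[6:]  1  'f'
  11  s[6:],s[3:]  1  'f'
  12  s[3:],s[9:]  2  'fg'
  13  s[9:],s[11:]  0  ''
  14  s[11:],s[4:]  2  'gc'
  15  s[4:],s[10:]  1  'g'

[0, 1, 2, 0, 1, 1, 0, 1, 0, 1, 1, 1, 2, 0, 2, 1]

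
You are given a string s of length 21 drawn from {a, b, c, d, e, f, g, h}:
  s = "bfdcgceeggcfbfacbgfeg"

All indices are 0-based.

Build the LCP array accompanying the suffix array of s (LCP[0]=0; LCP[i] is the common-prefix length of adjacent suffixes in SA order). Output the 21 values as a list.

[0, 0, 2, 1, 0, 1, 1, 1, 0, 0, 1, 2, 0, 1, 1, 1, 0, 1, 2, 1, 1]

rank→(start, suffix):
  0 → (14, 'acbgfeg')
  1 → (12, 'bfacbgfeg')
  2 → (0, 'bfdcgceeggcfbfacbgfeg')
  3 → (16, 'bgfeg')
  4 → (15, 'cbgfeg')
  5 → (5, 'ceeggcfbfacbgfeg')
  6 → (10, 'cfbfacbgfeg')
  7 → (3, 'cgceeggcfbfacbgfeg')
  8 → (2, 'dcgceeggcfbfacbgfeg')
  9 → (6, 'eeggcfbfacbgfeg')
  10 → (19, 'eg')
  11 → (7, 'eggcfbfacbgfeg')
  12 → (13, 'facbgfeg')
  13 → (11, 'fbfacbgfeg')
  14 → (1, 'fdcgceeggcfbfacbgfeg')
  15 → (18, 'feg')
  16 → (20, 'g')
  17 → (4, 'gceeggcfbfacbgfeg')
  18 → (9, 'gcfbfacbgfeg')
  19 → (17, 'gfeg')
  20 → (8, 'ggcfbfacbgfeg')

SA = [14, 12, 0, 16, 15, 5, 10, 3, 2, 6, 19, 7, 13, 11, 1, 18, 20, 4, 9, 17, 8]
i: (SA[i-1],SA[i]) lcp shared
  1: (14,12) 0 ''
  2: (12,0) 2 'bf'
  3: (0,16) 1 'b'
  4: (16,15) 0 ''
  5: (15,5) 1 'c'
  6: (5,10) 1 'c'
  7: (10,3) 1 'c'
  8: (3,2) 0 ''
  9: (2,6) 0 ''
  10: (6,19) 1 'e'
  11: (19,7) 2 'eg'
  12: (7,13) 0 ''
  13: (13,11) 1 'f'
  14: (11,1) 1 'f'
  15: (1,18) 1 'f'
  16: (18,20) 0 ''
  17: (20,4) 1 'g'
  18: (4,9) 2 'gc'
  19: (9,17) 1 'g'
  20: (17,8) 1 'g'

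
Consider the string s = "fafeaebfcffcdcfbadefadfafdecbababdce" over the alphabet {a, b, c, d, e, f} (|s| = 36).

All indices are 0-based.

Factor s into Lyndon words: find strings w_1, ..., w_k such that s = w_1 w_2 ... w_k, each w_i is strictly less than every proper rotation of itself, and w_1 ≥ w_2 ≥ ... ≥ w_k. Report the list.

emit factor 1: 'f' (i=0, period=1)
emit factor 2: 'afe' (i=1, period=3)
emit factor 3: 'aebfcffcdcfb' (i=4, period=12)
emit factor 4: 'adefadfafdecb' (i=16, period=13)
emit factor 5: 'ababdce' (i=29, period=7)

["f", "afe", "aebfcffcdcfb", "adefadfafdecb", "ababdce"]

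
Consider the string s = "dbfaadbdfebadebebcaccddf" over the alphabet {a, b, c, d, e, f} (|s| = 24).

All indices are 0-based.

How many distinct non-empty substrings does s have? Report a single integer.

277

sorted suffixes:
  #0 SA[0]=3  'aadbdfebadebebcaccddf'
  #1 SA[1]=18  'accddf'
  #2 SA[2]=4  'adbdfebadebebcaccddf'
  #3 SA[3]=11  'adebebcaccddf'
  #4 SA[4]=10  'badebebcaccddf'
  #5 SA[5]=16  'bcaccddf'
  #6 SA[6]=6  'bdfebadebebcaccddf'
  #7 SA[7]=14  'bebcaccddf'
  #8 SA[8]=1  'bfaadbdfebadebebcaccddf'
  #9 SA[9]=17  'caccddf'
  #10 SA[10]=19  'ccddf'
  #11 SA[11]=20  'cddf'
  #12 SA[12]=5  'dbdfebadebebcaccddf'
  #13 SA[13]=0  'dbfaadbdfebadebebcaccddf'
  #14 SA[14]=21  'ddf'
  #15 SA[15]=12  'debebcaccddf'
  #16 SA[16]=22  'df'
  #17 SA[17]=7  'dfebadebebcaccddf'
  #18 SA[18]=9  'ebadebebcaccddf'
  #19 SA[19]=15  'ebcaccddf'
  #20 SA[20]=13  'ebebcaccddf'
  #21 SA[21]=23  'f'
  #22 SA[22]=2  'faadbdfebadebebcaccddf'
  #23 SA[23]=8  'febadebebcaccddf'

SA = [3, 18, 4, 11, 10, 16, 6, 14, 1, 17, 19, 20, 5, 0, 21, 12, 22, 7, 9, 15, 13, 23, 2, 8]
rank  pair      lcp
   1  s[3:],s[18:]  1  'a'
   2  s[18:],s[4:]  1  'a'
   3  s[4:],s[11:]  2  'ad'
   4  s[11:],s[10:]  0  ''
   5  s[10:],s[16:]  1  'b'
   6  s[16:],s[6:]  1  'b'
   7  s[6:],s[14:]  1  'b'
   8  s[14:],s[1:]  1  'b'
   9  s[1:],s[17:]  0  ''
  10  s[17:],s[19:]  1  'c'
  11  s[19:],s[20:]  1  'c'
  12  s[20:],s[5:]  0  ''
  13  s[5:],s[0:]  2  'db'
  14  s[0:],s[21:]  1  'd'
  15  s[21:],s[12:]  1  'd'
  16  s[12:],s[22:]  1  'd'
  17  s[22:],s[7:]  2  'df'
  18  s[7:],s[9:]  0  ''
  19  s[9:],s[15:]  2  'eb'
  20  s[15:],s[13:]  2  'eb'
  21  s[13:],s[23:]  0  ''
  22  s[23:],s[2:]  1  'f'
  23  s[2:],s[8:]  1  'f'

n(n+1)/2 = 24·25/2 = 300
Σ LCP = 0 + 1 + 1 + 2 + 0 + 1 + 1 + 1 + 1 + 0 + 1 + 1 + 0 + 2 + 1 + 1 + 1 + 2 + 0 + 2 + 2 + 0 + 1 + 1 = 23
distinct = 300 − 23 = 277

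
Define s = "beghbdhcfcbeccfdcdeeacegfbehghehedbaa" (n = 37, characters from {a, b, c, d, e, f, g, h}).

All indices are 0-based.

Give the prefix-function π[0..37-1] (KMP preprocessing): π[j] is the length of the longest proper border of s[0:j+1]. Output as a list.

π[0] = 0
j=1 s[j]='e': π[1]=0 (border '')
j=2 s[j]='g': π[2]=0 (border '')
j=3 s[j]='h': π[3]=0 (border '')
j=4 s[j]='b': π[4]=1 (border 'b')
j=5 s[j]='d': k: 1→0; π[5]=0 (border '')
j=6 s[j]='h': π[6]=0 (border '')
j=7 s[j]='c': π[7]=0 (border '')
j=8 s[j]='f': π[8]=0 (border '')
j=9 s[j]='c': π[9]=0 (border '')
j=10 s[j]='b': π[10]=1 (border 'b')
j=11 s[j]='e': π[11]=2 (border 'be')
j=12 s[j]='c': k: 2→0; π[12]=0 (border '')
j=13 s[j]='c': π[13]=0 (border '')
j=14 s[j]='f': π[14]=0 (border '')
j=15 s[j]='d': π[15]=0 (border '')
j=16 s[j]='c': π[16]=0 (border '')
j=17 s[j]='d': π[17]=0 (border '')
j=18 s[j]='e': π[18]=0 (border '')
j=19 s[j]='e': π[19]=0 (border '')
j=20 s[j]='a': π[20]=0 (border '')
j=21 s[j]='c': π[21]=0 (border '')
j=22 s[j]='e': π[22]=0 (border '')
j=23 s[j]='g': π[23]=0 (border '')
j=24 s[j]='f': π[24]=0 (border '')
j=25 s[j]='b': π[25]=1 (border 'b')
j=26 s[j]='e': π[26]=2 (border 'be')
j=27 s[j]='h': k: 2→0; π[27]=0 (border '')
j=28 s[j]='g': π[28]=0 (border '')
j=29 s[j]='h': π[29]=0 (border '')
j=30 s[j]='e': π[30]=0 (border '')
j=31 s[j]='h': π[31]=0 (border '')
j=32 s[j]='e': π[32]=0 (border '')
j=33 s[j]='d': π[33]=0 (border '')
j=34 s[j]='b': π[34]=1 (border 'b')
j=35 s[j]='a': k: 1→0; π[35]=0 (border '')
j=36 s[j]='a': π[36]=0 (border '')

[0, 0, 0, 0, 1, 0, 0, 0, 0, 0, 1, 2, 0, 0, 0, 0, 0, 0, 0, 0, 0, 0, 0, 0, 0, 1, 2, 0, 0, 0, 0, 0, 0, 0, 1, 0, 0]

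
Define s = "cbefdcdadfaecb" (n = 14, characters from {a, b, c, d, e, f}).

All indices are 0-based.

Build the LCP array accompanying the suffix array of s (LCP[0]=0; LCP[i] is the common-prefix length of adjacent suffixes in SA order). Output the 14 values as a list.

[0, 1, 0, 1, 0, 2, 1, 0, 1, 1, 0, 1, 0, 1]

rank→(start, suffix):
  0 → (7, 'adfaecb')
  1 → (10, 'aecb')
  2 → (13, 'b')
  3 → (1, 'befdcdadfaecb')
  4 → (12, 'cb')
  5 → (0, 'cbefdcdadfaecb')
  6 → (5, 'cdadfaecb')
  7 → (6, 'dadfaecb')
  8 → (4, 'dcdadfaecb')
  9 → (8, 'dfaecb')
  10 → (11, 'ecb')
  11 → (2, 'efdcdadfaecb')
  12 → (9, 'faecb')
  13 → (3, 'fdcdadfaecb')

SA = [7, 10, 13, 1, 12, 0, 5, 6, 4, 8, 11, 2, 9, 3]
rank  pair      lcp
   1  s[7:],s[10:]  1  'a'
   2  s[10:],s[13:]  0  ''
   3  s[13:],s[1:]  1  'b'
   4  s[1:],s[12:]  0  ''
   5  s[12:],s[0:]  2  'cb'
   6  s[0:],s[5:]  1  'c'
   7  s[5:],s[6:]  0  ''
   8  s[6:],s[4:]  1  'd'
   9  s[4:],s[8:]  1  'd'
  10  s[8:],s[11:]  0  ''
  11  s[11:],s[2:]  1  'e'
  12  s[2:],s[9:]  0  ''
  13  s[9:],s[3:]  1  'f'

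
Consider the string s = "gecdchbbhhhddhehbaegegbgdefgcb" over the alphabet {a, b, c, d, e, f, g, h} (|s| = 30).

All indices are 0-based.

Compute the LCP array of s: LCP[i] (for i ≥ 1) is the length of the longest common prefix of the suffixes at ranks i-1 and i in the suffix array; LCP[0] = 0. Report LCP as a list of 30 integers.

rank→(start, suffix):
  0 → (17, 'aegegbgdefgcb')
  1 → (29, 'b')
  2 → (16, 'baegegbgdefgcb')
  3 → (6, 'bbhhhddhehbaegegbgdefgcb')
  4 → (22, 'bgdefgcb')
  5 → (7, 'bhhhddhehbaegegbgdefgcb')
  6 → (28, 'cb')
  7 → (2, 'cdchbbhhhddhehbaegegbgdefgcb')
  8 → (4, 'chbbhhhddhehbaegegbgdefgcb')
  9 → (3, 'dchbbhhhddhehbaegegbgdefgcb')
  10 → (11, 'ddhehbaegegbgdefgcb')
  11 → (24, 'defgcb')
  12 → (12, 'dhehbaegegbgdefgcb')
  13 → (1, 'ecdchbbhhhddhehbaegegbgdefgcb')
  14 → (25, 'efgcb')
  15 → (20, 'egbgdefgcb')
  16 → (18, 'egegbgdefgcb')
  17 → (14, 'ehbaegegbgdefgcb')
  18 → (26, 'fgcb')
  19 → (21, 'gbgdefgcb')
  20 → (27, 'gcb')
  21 → (23, 'gdefgcb')
  22 → (0, 'gecdchbbhhhddhehbaegegbgdefgcb')
  23 → (19, 'gegbgdefgcb')
  24 → (15, 'hbaegegbgdefgcb')
  25 → (5, 'hbbhhhddhehbaegegbgdefgcb')
  26 → (10, 'hddhehbaegegbgdefgcb')
  27 → (13, 'hehbaegegbgdefgcb')
  28 → (9, 'hhddhehbaegegbgdefgcb')
  29 → (8, 'hhhddhehbaegegbgdefgcb')

SA = [17, 29, 16, 6, 22, 7, 28, 2, 4, 3, 11, 24, 12, 1, 25, 20, 18, 14, 26, 21, 27, 23, 0, 19, 15, 5, 10, 13, 9, 8]
rank  pair      lcp
   1  s[17:],s[29:]  0  ''
   2  s[29:],s[16:]  1  'b'
   3  s[16:],s[6:]  1  'b'
   4  s[6:],s[22:]  1  'b'
   5  s[22:],s[7:]  1  'b'
   6  s[7:],s[28:]  0  ''
   7  s[28:],s[2:]  1  'c'
   8  s[2:],s[4:]  1  'c'
   9  s[4:],s[3:]  0  ''
  10  s[3:],s[11:]  1  'd'
  11  s[11:],s[24:]  1  'd'
  12  s[24:],s[12:]  1  'd'
  13  s[12:],s[1:]  0  ''
  14  s[1:],s[25:]  1  'e'
  15  s[25:],s[20:]  1  'e'
  16  s[20:],s[18:]  2  'eg'
  17  s[18:],s[14:]  1  'e'
  18  s[14:],s[26:]  0  ''
  19  s[26:],s[21:]  0  ''
  20  s[21:],s[27:]  1  'g'
  21  s[27:],s[23:]  1  'g'
  22  s[23:],s[0:]  1  'g'
  23  s[0:],s[19:]  2  'ge'
  24  s[19:],s[15:]  0  ''
  25  s[15:],s[5:]  2  'hb'
  26  s[5:],s[10:]  1  'h'
  27  s[10:],s[13:]  1  'h'
  28  s[13:],s[9:]  1  'h'
  29  s[9:],s[8:]  2  'hh'

[0, 0, 1, 1, 1, 1, 0, 1, 1, 0, 1, 1, 1, 0, 1, 1, 2, 1, 0, 0, 1, 1, 1, 2, 0, 2, 1, 1, 1, 2]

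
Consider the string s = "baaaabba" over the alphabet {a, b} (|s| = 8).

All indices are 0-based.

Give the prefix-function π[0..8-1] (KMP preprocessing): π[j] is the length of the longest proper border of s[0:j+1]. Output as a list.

[0, 0, 0, 0, 0, 1, 1, 2]

π[0] = 0
j=1 s[j]='a': π[1]=0 (border '')
j=2 s[j]='a': π[2]=0 (border '')
j=3 s[j]='a': π[3]=0 (border '')
j=4 s[j]='a': π[4]=0 (border '')
j=5 s[j]='b': π[5]=1 (border 'b')
j=6 s[j]='b': k: 1→0; π[6]=1 (border 'b')
j=7 s[j]='a': π[7]=2 (border 'ba')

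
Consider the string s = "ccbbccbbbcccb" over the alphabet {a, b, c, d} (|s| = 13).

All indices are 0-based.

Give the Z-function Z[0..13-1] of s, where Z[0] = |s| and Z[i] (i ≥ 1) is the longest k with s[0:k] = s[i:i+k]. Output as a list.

[13, 1, 0, 0, 4, 1, 0, 0, 0, 2, 3, 1, 0]

Z[0]=13
i=1: fresh scan; Z[1]=1 extend→box=[1,2)
i=2: fresh scan; Z[2]=0
i=3: fresh scan; Z[3]=0
i=4: fresh scan; Z[4]=4 extend→box=[4,8)
i=5: min(r-i=3, Z[1]=1)=1; Z[5]=1
i=6: min(r-i=2, Z[2]=0)=0; Z[6]=0
i=7: min(r-i=1, Z[3]=0)=0; Z[7]=0
i=8: fresh scan; Z[8]=0
i=9: fresh scan; Z[9]=2 extend→box=[9,11)
i=10: min(r-i=1, Z[1]=1)=1; Z[10]=3 extend→box=[10,13)
i=11: min(r-i=2, Z[1]=1)=1; Z[11]=1
i=12: min(r-i=1, Z[2]=0)=0; Z[12]=0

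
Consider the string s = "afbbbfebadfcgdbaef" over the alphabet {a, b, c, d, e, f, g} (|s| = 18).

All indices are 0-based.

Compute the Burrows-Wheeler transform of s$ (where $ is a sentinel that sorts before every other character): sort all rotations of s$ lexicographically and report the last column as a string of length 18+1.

fbb$edfbbfgafaeadbc

rank  rotation             last
    0  $afbbbfebadfcgdbaef  f
    1  adfcgdbaef$afbbbfeb  b
    2  aef$afbbbfebadfcgdb  b
    3  afbbbfebadfcgdbaef$  $
    4  badfcgdbaef$afbbbfe  e
    5  baef$afbbbfebadfcgd  d
    6  bbbfebadfcgdbaef$af  f
    7  bbfebadfcgdbaef$afb  b
    8  bfebadfcgdbaef$afbb  b
    9  cgdbaef$afbbbfebadf  f
   10  dbaef$afbbbfebadfcg  g
   11  dfcgdbaef$afbbbfeba  a
   12  ebadfcgdbaef$afbbbf  f
   13  ef$afbbbfebadfcgdba  a
   14  f$afbbbfebadfcgdbae  e
   15  fbbbfebadfcgdbaef$a  a
   16  fcgdbaef$afbbbfebad  d
   17  febadfcgdbaef$afbbb  b
   18  gdbaef$afbbbfebadfc  c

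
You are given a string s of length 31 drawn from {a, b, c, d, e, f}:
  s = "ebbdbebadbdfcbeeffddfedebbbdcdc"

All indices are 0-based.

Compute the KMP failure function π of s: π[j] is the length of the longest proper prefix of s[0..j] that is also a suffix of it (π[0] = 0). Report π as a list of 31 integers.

π[0] = 0
j=1 s[j]='b': π[1]=0 (border '')
j=2 s[j]='b': π[2]=0 (border '')
j=3 s[j]='d': π[3]=0 (border '')
j=4 s[j]='b': π[4]=0 (border '')
j=5 s[j]='e': π[5]=1 (border 'e')
j=6 s[j]='b': π[6]=2 (border 'eb')
j=7 s[j]='a': k: 2→0; π[7]=0 (border '')
j=8 s[j]='d': π[8]=0 (border '')
j=9 s[j]='b': π[9]=0 (border '')
j=10 s[j]='d': π[10]=0 (border '')
j=11 s[j]='f': π[11]=0 (border '')
j=12 s[j]='c': π[12]=0 (border '')
j=13 s[j]='b': π[13]=0 (border '')
j=14 s[j]='e': π[14]=1 (border 'e')
j=15 s[j]='e': k: 1→0; π[15]=1 (border 'e')
j=16 s[j]='f': k: 1→0; π[16]=0 (border '')
j=17 s[j]='f': π[17]=0 (border '')
j=18 s[j]='d': π[18]=0 (border '')
j=19 s[j]='d': π[19]=0 (border '')
j=20 s[j]='f': π[20]=0 (border '')
j=21 s[j]='e': π[21]=1 (border 'e')
j=22 s[j]='d': k: 1→0; π[22]=0 (border '')
j=23 s[j]='e': π[23]=1 (border 'e')
j=24 s[j]='b': π[24]=2 (border 'eb')
j=25 s[j]='b': π[25]=3 (border 'ebb')
j=26 s[j]='b': k: 3→0; π[26]=0 (border '')
j=27 s[j]='d': π[27]=0 (border '')
j=28 s[j]='c': π[28]=0 (border '')
j=29 s[j]='d': π[29]=0 (border '')
j=30 s[j]='c': π[30]=0 (border '')

[0, 0, 0, 0, 0, 1, 2, 0, 0, 0, 0, 0, 0, 0, 1, 1, 0, 0, 0, 0, 0, 1, 0, 1, 2, 3, 0, 0, 0, 0, 0]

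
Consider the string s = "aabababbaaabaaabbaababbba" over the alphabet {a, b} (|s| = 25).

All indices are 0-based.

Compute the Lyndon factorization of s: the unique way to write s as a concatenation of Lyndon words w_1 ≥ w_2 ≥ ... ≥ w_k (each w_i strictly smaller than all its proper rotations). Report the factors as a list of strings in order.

["aabababb", "aaabaaabbaababbb", "a"]

emit factor 1: 'aabababb' (i=0, period=8)
emit factor 2: 'aaabaaabbaababbb' (i=8, period=16)
emit factor 3: 'a' (i=24, period=1)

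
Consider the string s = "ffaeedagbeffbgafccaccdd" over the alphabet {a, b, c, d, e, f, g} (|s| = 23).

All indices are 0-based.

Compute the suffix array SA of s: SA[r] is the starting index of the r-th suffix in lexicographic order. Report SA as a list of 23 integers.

[18, 2, 14, 6, 8, 12, 17, 16, 19, 20, 22, 5, 21, 4, 3, 9, 1, 11, 15, 0, 10, 13, 7]

sorted suffixes:
  #0 SA[0]=18  'accdd'
  #1 SA[1]=2  'aeedagbeffbgafccaccdd'
  #2 SA[2]=14  'afccaccdd'
  #3 SA[3]=6  'agbeffbgafccaccdd'
  #4 SA[4]=8  'beffbgafccaccdd'
  #5 SA[5]=12  'bgafccaccdd'
  #6 SA[6]=17  'caccdd'
  #7 SA[7]=16  'ccaccdd'
  #8 SA[8]=19  'ccdd'
  #9 SA[9]=20  'cdd'
  #10 SA[10]=22  'd'
  #11 SA[11]=5  'dagbeffbgafccaccdd'
  #12 SA[12]=21  'dd'
  #13 SA[13]=4  'edagbeffbgafccaccdd'
  #14 SA[14]=3  'eedagbeffbgafccaccdd'
  #15 SA[15]=9  'effbgafccaccdd'
  #16 SA[16]=1  'faeedagbeffbgafccaccdd'
  #17 SA[17]=11  'fbgafccaccdd'
  #18 SA[18]=15  'fccaccdd'
  #19 SA[19]=0  'ffaeedagbeffbgafccaccdd'
  #20 SA[20]=10  'ffbgafccaccdd'
  #21 SA[21]=13  'gafccaccdd'
  #22 SA[22]=7  'gbeffbgafccaccdd'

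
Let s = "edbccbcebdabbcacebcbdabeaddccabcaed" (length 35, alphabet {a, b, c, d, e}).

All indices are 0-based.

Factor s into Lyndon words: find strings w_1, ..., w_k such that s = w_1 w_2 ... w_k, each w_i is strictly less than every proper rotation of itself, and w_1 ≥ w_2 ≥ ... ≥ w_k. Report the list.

emit factor 1: 'e' (i=0, period=1)
emit factor 2: 'd' (i=1, period=1)
emit factor 3: 'bccbcebd' (i=2, period=8)
emit factor 4: 'abbcacebcbdabeaddccabcaed' (i=10, period=25)

["e", "d", "bccbcebd", "abbcacebcbdabeaddccabcaed"]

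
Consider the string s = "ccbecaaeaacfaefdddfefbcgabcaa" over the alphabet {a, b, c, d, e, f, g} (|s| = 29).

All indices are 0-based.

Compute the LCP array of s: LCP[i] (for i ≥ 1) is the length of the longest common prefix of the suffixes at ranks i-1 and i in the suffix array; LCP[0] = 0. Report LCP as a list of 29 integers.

rank→(start, suffix):
  0 → (28, 'a')
  1 → (27, 'aa')
  2 → (8, 'aacfaefdddfefbcgabcaa')
  3 → (5, 'aaeaacfaefdddfefbcgabcaa')
  4 → (24, 'abcaa')
  5 → (9, 'acfaefdddfefbcgabcaa')
  6 → (6, 'aeaacfaefdddfefbcgabcaa')
  7 → (12, 'aefdddfefbcgabcaa')
  8 → (25, 'bcaa')
  9 → (21, 'bcgabcaa')
  10 → (2, 'becaaeaacfaefdddfefbcgabcaa')
  11 → (26, 'caa')
  12 → (4, 'caaeaacfaefdddfefbcgabcaa')
  13 → (1, 'cbecaaeaacfaefdddfefbcgabcaa')
  14 → (0, 'ccbecaaeaacfaefdddfefbcgabcaa')
  15 → (10, 'cfaefdddfefbcgabcaa')
  16 → (22, 'cgabcaa')
  17 → (15, 'dddfefbcgabcaa')
  18 → (16, 'ddfefbcgabcaa')
  19 → (17, 'dfefbcgabcaa')
  20 → (7, 'eaacfaefdddfefbcgabcaa')
  21 → (3, 'ecaaeaacfaefdddfefbcgabcaa')
  22 → (19, 'efbcgabcaa')
  23 → (13, 'efdddfefbcgabcaa')
  24 → (11, 'faefdddfefbcgabcaa')
  25 → (20, 'fbcgabcaa')
  26 → (14, 'fdddfefbcgabcaa')
  27 → (18, 'fefbcgabcaa')
  28 → (23, 'gabcaa')

SA = [28, 27, 8, 5, 24, 9, 6, 12, 25, 21, 2, 26, 4, 1, 0, 10, 22, 15, 16, 17, 7, 3, 19, 13, 11, 20, 14, 18, 23]
[i] adj suffixes → lcp
  [1] 28/27 → 1 ('a')
  [2] 27/8 → 2 ('aa')
  [3] 8/5 → 2 ('aa')
  [4] 5/24 → 1 ('a')
  [5] 24/9 → 1 ('a')
  [6] 9/6 → 1 ('a')
  [7] 6/12 → 2 ('ae')
  [8] 12/25 → 0 ('')
  [9] 25/21 → 2 ('bc')
  [10] 21/2 → 1 ('b')
  [11] 2/26 → 0 ('')
  [12] 26/4 → 3 ('caa')
  [13] 4/1 → 1 ('c')
  [14] 1/0 → 1 ('c')
  [15] 0/10 → 1 ('c')
  [16] 10/22 → 1 ('c')
  [17] 22/15 → 0 ('')
  [18] 15/16 → 2 ('dd')
  [19] 16/17 → 1 ('d')
  [20] 17/7 → 0 ('')
  [21] 7/3 → 1 ('e')
  [22] 3/19 → 1 ('e')
  [23] 19/13 → 2 ('ef')
  [24] 13/11 → 0 ('')
  [25] 11/20 → 1 ('f')
  [26] 20/14 → 1 ('f')
  [27] 14/18 → 1 ('f')
  [28] 18/23 → 0 ('')

[0, 1, 2, 2, 1, 1, 1, 2, 0, 2, 1, 0, 3, 1, 1, 1, 1, 0, 2, 1, 0, 1, 1, 2, 0, 1, 1, 1, 0]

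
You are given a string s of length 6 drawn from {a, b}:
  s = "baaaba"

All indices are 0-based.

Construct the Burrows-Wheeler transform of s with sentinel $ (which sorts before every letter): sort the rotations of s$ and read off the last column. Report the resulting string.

abbaaa$

rank  rotation last
    0  $baaaba  a
    1  a$baaab  b
    2  aaaba$b  b
    3  aaba$ba  a
    4  aba$baa  a
    5  ba$baaa  a
    6  baaaba$  $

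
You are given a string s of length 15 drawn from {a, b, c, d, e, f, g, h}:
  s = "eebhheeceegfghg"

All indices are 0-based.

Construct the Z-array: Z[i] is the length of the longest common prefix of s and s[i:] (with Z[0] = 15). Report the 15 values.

[15, 1, 0, 0, 0, 2, 1, 0, 2, 1, 0, 0, 0, 0, 0]

Z[0]=15
i=1: i≥r, start 0; Z[1]=1 extend→box=[1,2)
i=2: i≥r, start 0; Z[2]=0
i=3: i≥r, start 0; Z[3]=0
i=4: i≥r, start 0; Z[4]=0
i=5: i≥r, start 0; Z[5]=2 extend→box=[5,7)
i=6: min(r-i=1, Z[1]=1)=1; Z[6]=1
i=7: i≥r, start 0; Z[7]=0
i=8: i≥r, start 0; Z[8]=2 extend→box=[8,10)
i=9: min(r-i=1, Z[1]=1)=1; Z[9]=1
i=10: i≥r, start 0; Z[10]=0
i=11: i≥r, start 0; Z[11]=0
i=12: i≥r, start 0; Z[12]=0
i=13: i≥r, start 0; Z[13]=0
i=14: i≥r, start 0; Z[14]=0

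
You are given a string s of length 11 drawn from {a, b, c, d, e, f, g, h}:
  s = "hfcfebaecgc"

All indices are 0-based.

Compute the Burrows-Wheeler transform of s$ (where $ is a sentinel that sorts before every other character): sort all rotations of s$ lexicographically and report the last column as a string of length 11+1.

rank  rotation      last
    0  $hfcfebaecgc  c
    1  aecgc$hfcfeb  b
    2  baecgc$hfcfe  e
    3  c$hfcfebaecg  g
    4  cfebaecgc$hf  f
    5  cgc$hfcfebae  e
    6  ebaecgc$hfcf  f
    7  ecgc$hfcfeba  a
    8  fcfebaecgc$h  h
    9  febaecgc$hfc  c
   10  gc$hfcfebaec  c
   11  hfcfebaecgc$  $

cbegfefahcc$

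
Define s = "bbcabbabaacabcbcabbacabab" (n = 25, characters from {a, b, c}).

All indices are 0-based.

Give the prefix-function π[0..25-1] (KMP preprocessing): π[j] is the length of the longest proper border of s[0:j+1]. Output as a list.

[0, 1, 0, 0, 1, 2, 0, 1, 0, 0, 0, 0, 1, 0, 1, 0, 0, 1, 2, 0, 0, 0, 1, 0, 1]

π[0] = 0
j=1 s[j]='b': π[1]=1 (border 'b')
j=2 s[j]='c': k: 1→0; π[2]=0 (border '')
j=3 s[j]='a': π[3]=0 (border '')
j=4 s[j]='b': π[4]=1 (border 'b')
j=5 s[j]='b': π[5]=2 (border 'bb')
j=6 s[j]='a': k: 2→1→0; π[6]=0 (border '')
j=7 s[j]='b': π[7]=1 (border 'b')
j=8 s[j]='a': k: 1→0; π[8]=0 (border '')
j=9 s[j]='a': π[9]=0 (border '')
j=10 s[j]='c': π[10]=0 (border '')
j=11 s[j]='a': π[11]=0 (border '')
j=12 s[j]='b': π[12]=1 (border 'b')
j=13 s[j]='c': k: 1→0; π[13]=0 (border '')
j=14 s[j]='b': π[14]=1 (border 'b')
j=15 s[j]='c': k: 1→0; π[15]=0 (border '')
j=16 s[j]='a': π[16]=0 (border '')
j=17 s[j]='b': π[17]=1 (border 'b')
j=18 s[j]='b': π[18]=2 (border 'bb')
j=19 s[j]='a': k: 2→1→0; π[19]=0 (border '')
j=20 s[j]='c': π[20]=0 (border '')
j=21 s[j]='a': π[21]=0 (border '')
j=22 s[j]='b': π[22]=1 (border 'b')
j=23 s[j]='a': k: 1→0; π[23]=0 (border '')
j=24 s[j]='b': π[24]=1 (border 'b')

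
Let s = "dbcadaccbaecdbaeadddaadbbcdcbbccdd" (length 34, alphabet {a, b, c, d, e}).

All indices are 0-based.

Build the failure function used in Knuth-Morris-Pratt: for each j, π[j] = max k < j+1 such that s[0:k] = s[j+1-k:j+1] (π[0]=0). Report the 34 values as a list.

[0, 0, 0, 0, 1, 0, 0, 0, 0, 0, 0, 0, 1, 2, 0, 0, 0, 1, 1, 1, 0, 0, 1, 2, 0, 0, 1, 0, 0, 0, 0, 0, 1, 1]

π[0] = 0
j=1 s[j]='b': π[1]=0 (border '')
j=2 s[j]='c': π[2]=0 (border '')
j=3 s[j]='a': π[3]=0 (border '')
j=4 s[j]='d': π[4]=1 (border 'd')
j=5 s[j]='a': k: 1→0; π[5]=0 (border '')
j=6 s[j]='c': π[6]=0 (border '')
j=7 s[j]='c': π[7]=0 (border '')
j=8 s[j]='b': π[8]=0 (border '')
j=9 s[j]='a': π[9]=0 (border '')
j=10 s[j]='e': π[10]=0 (border '')
j=11 s[j]='c': π[11]=0 (border '')
j=12 s[j]='d': π[12]=1 (border 'd')
j=13 s[j]='b': π[13]=2 (border 'db')
j=14 s[j]='a': k: 2→0; π[14]=0 (border '')
j=15 s[j]='e': π[15]=0 (border '')
j=16 s[j]='a': π[16]=0 (border '')
j=17 s[j]='d': π[17]=1 (border 'd')
j=18 s[j]='d': k: 1→0; π[18]=1 (border 'd')
j=19 s[j]='d': k: 1→0; π[19]=1 (border 'd')
j=20 s[j]='a': k: 1→0; π[20]=0 (border '')
j=21 s[j]='a': π[21]=0 (border '')
j=22 s[j]='d': π[22]=1 (border 'd')
j=23 s[j]='b': π[23]=2 (border 'db')
j=24 s[j]='b': k: 2→0; π[24]=0 (border '')
j=25 s[j]='c': π[25]=0 (border '')
j=26 s[j]='d': π[26]=1 (border 'd')
j=27 s[j]='c': k: 1→0; π[27]=0 (border '')
j=28 s[j]='b': π[28]=0 (border '')
j=29 s[j]='b': π[29]=0 (border '')
j=30 s[j]='c': π[30]=0 (border '')
j=31 s[j]='c': π[31]=0 (border '')
j=32 s[j]='d': π[32]=1 (border 'd')
j=33 s[j]='d': k: 1→0; π[33]=1 (border 'd')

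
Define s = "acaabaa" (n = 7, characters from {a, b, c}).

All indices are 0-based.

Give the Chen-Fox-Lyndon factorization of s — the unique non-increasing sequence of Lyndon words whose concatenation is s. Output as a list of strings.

emit factor 1: 'ac' (i=0, period=2)
emit factor 2: 'aab' (i=2, period=3)
emit factor 3: 'a' (i=5, period=1)
emit factor 4: 'a' (i=6, period=1)

["ac", "aab", "a", "a"]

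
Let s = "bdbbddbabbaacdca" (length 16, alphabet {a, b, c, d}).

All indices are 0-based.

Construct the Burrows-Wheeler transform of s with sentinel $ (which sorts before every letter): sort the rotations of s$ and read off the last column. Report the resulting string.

acbbabdad$bdadbcb

rank  rotation           last
    0  $bdbbddbabbaacdca  a
    1  a$bdbbddbabbaacdc  c
    2  aacdca$bdbbddbabb  b
    3  abbaacdca$bdbbddb  b
    4  acdca$bdbbddbabba  a
    5  baacdca$bdbbddbab  b
    6  babbaacdca$bdbbdd  d
    7  bbaacdca$bdbbddba  a
    8  bbddbabbaacdca$bd  d
    9  bdbbddbabbaacdca$  $
   10  bddbabbaacdca$bdb  b
   11  ca$bdbbddbabbaacd  d
   12  cdca$bdbbddbabbaa  a
   13  dbabbaacdca$bdbbd  d
   14  dbbddbabbaacdca$b  b
   15  dca$bdbbddbabbaac  c
   16  ddbabbaacdca$bdbb  b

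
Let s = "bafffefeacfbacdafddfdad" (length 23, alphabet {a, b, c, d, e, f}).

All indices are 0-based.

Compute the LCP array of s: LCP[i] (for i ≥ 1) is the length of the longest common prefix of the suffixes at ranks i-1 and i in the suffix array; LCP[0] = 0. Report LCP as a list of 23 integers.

rank | idx | suffix
   0 |  12 | acdafddfdad
   1 |   8 | acfbacdafddfdad
   2 |  21 | ad
   3 |  15 | afddfdad
   4 |   1 | afffefeacfbacdafddfdad
   5 |  11 | bacdafddfdad
   6 |   0 | bafffefeacfbacdafddfdad
   7 |  13 | cdafddfdad
   8 |   9 | cfbacdafddfdad
   9 |  22 | d
  10 |  20 | dad
  11 |  14 | dafddfdad
  12 |  17 | ddfdad
  13 |  18 | dfdad
  14 |   7 | eacfbacdafddfdad
  15 |   5 | efeacfbacdafddfdad
  16 |  10 | fbacdafddfdad
  17 |  19 | fdad
  18 |  16 | fddfdad
  19 |   6 | feacfbacdafddfdad
  20 |   4 | fefeacfbacdafddfdad
  21 |   3 | ffefeacfbacdafddfdad
  22 |   2 | fffefeacfbacdafddfdad

SA = [12, 8, 21, 15, 1, 11, 0, 13, 9, 22, 20, 14, 17, 18, 7, 5, 10, 19, 16, 6, 4, 3, 2]
rank  pair      lcp
   1  s[12:],s[8:]  2  'ac'
   2  s[8:],s[21:]  1  'a'
   3  s[21:],s[15:]  1  'a'
   4  s[15:],s[1:]  2  'af'
   5  s[1:],s[11:]  0  ''
   6  s[11:],s[0:]  2  'ba'
   7  s[0:],s[13:]  0  ''
   8  s[13:],s[9:]  1  'c'
   9  s[9:],s[22:]  0  ''
  10  s[22:],s[20:]  1  'd'
  11  s[20:],s[14:]  2  'da'
  12  s[14:],s[17:]  1  'd'
  13  s[17:],s[18:]  1  'd'
  14  s[18:],s[7:]  0  ''
  15  s[7:],s[5:]  1  'e'
  16  s[5:],s[10:]  0  ''
  17  s[10:],s[19:]  1  'f'
  18  s[19:],s[16:]  2  'fd'
  19  s[16:],s[6:]  1  'f'
  20  s[6:],s[4:]  2  'fe'
  21  s[4:],s[3:]  1  'f'
  22  s[3:],s[2:]  2  'ff'

[0, 2, 1, 1, 2, 0, 2, 0, 1, 0, 1, 2, 1, 1, 0, 1, 0, 1, 2, 1, 2, 1, 2]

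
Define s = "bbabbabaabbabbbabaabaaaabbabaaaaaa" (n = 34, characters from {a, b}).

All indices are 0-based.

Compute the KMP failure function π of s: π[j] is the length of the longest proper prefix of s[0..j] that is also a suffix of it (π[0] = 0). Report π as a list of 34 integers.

[0, 1, 0, 1, 2, 3, 4, 0, 0, 1, 2, 3, 4, 5, 2, 3, 4, 0, 0, 1, 0, 0, 0, 0, 1, 2, 3, 4, 0, 0, 0, 0, 0, 0]

π[0] = 0
j=1 s[j]='b': π[1]=1 (border 'b')
j=2 s[j]='a': k: 1→0; π[2]=0 (border '')
j=3 s[j]='b': π[3]=1 (border 'b')
j=4 s[j]='b': π[4]=2 (border 'bb')
j=5 s[j]='a': π[5]=3 (border 'bba')
j=6 s[j]='b': π[6]=4 (border 'bbab')
j=7 s[j]='a': k: 4→1→0; π[7]=0 (border '')
j=8 s[j]='a': π[8]=0 (border '')
j=9 s[j]='b': π[9]=1 (border 'b')
j=10 s[j]='b': π[10]=2 (border 'bb')
j=11 s[j]='a': π[11]=3 (border 'bba')
j=12 s[j]='b': π[12]=4 (border 'bbab')
j=13 s[j]='b': π[13]=5 (border 'bbabb')
j=14 s[j]='b': k: 5→2→1; π[14]=2 (border 'bb')
j=15 s[j]='a': π[15]=3 (border 'bba')
j=16 s[j]='b': π[16]=4 (border 'bbab')
j=17 s[j]='a': k: 4→1→0; π[17]=0 (border '')
j=18 s[j]='a': π[18]=0 (border '')
j=19 s[j]='b': π[19]=1 (border 'b')
j=20 s[j]='a': k: 1→0; π[20]=0 (border '')
j=21 s[j]='a': π[21]=0 (border '')
j=22 s[j]='a': π[22]=0 (border '')
j=23 s[j]='a': π[23]=0 (border '')
j=24 s[j]='b': π[24]=1 (border 'b')
j=25 s[j]='b': π[25]=2 (border 'bb')
j=26 s[j]='a': π[26]=3 (border 'bba')
j=27 s[j]='b': π[27]=4 (border 'bbab')
j=28 s[j]='a': k: 4→1→0; π[28]=0 (border '')
j=29 s[j]='a': π[29]=0 (border '')
j=30 s[j]='a': π[30]=0 (border '')
j=31 s[j]='a': π[31]=0 (border '')
j=32 s[j]='a': π[32]=0 (border '')
j=33 s[j]='a': π[33]=0 (border '')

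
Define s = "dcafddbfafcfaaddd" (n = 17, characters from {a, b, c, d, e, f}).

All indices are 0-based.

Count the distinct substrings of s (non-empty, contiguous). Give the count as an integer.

rank→(start, suffix):
  0 → (12, 'aaddd')
  1 → (13, 'addd')
  2 → (8, 'afcfaaddd')
  3 → (2, 'afddbfafcfaaddd')
  4 → (6, 'bfafcfaaddd')
  5 → (1, 'cafddbfafcfaaddd')
  6 → (10, 'cfaaddd')
  7 → (16, 'd')
  8 → (5, 'dbfafcfaaddd')
  9 → (0, 'dcafddbfafcfaaddd')
  10 → (15, 'dd')
  11 → (4, 'ddbfafcfaaddd')
  12 → (14, 'ddd')
  13 → (11, 'faaddd')
  14 → (7, 'fafcfaaddd')
  15 → (9, 'fcfaaddd')
  16 → (3, 'fddbfafcfaaddd')

SA = [12, 13, 8, 2, 6, 1, 10, 16, 5, 0, 15, 4, 14, 11, 7, 9, 3]
rank  pair      lcp
   1  s[12:],s[13:]  1  'a'
   2  s[13:],s[8:]  1  'a'
   3  s[8:],s[2:]  2  'af'
   4  s[2:],s[6:]  0  ''
   5  s[6:],s[1:]  0  ''
   6  s[1:],s[10:]  1  'c'
   7  s[10:],s[16:]  0  ''
   8  s[16:],s[5:]  1  'd'
   9  s[5:],s[0:]  1  'd'
  10  s[0:],s[15:]  1  'd'
  11  s[15:],s[4:]  2  'dd'
  12  s[4:],s[14:]  2  'dd'
  13  s[14:],s[11:]  0  ''
  14  s[11:],s[7:]  2  'fa'
  15  s[7:],s[9:]  1  'f'
  16  s[9:],s[3:]  1  'f'

n(n+1)/2 = 17·18/2 = 153
Σ LCP = 0 + 1 + 1 + 2 + 0 + 0 + 1 + 0 + 1 + 1 + 1 + 2 + 2 + 0 + 2 + 1 + 1 = 16
distinct = 153 − 16 = 137

137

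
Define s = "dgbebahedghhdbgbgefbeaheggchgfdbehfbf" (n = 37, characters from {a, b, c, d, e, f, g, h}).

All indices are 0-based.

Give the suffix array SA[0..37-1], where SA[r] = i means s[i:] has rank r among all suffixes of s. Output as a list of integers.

rank | idx | suffix
   0 |   5 | ahedghhdbgbgefbeaheggchgfdbehfbf
   1 |  21 | aheggchgfdbehfbf
   2 |   4 | bahedghhdbgbgefbeaheggchgfdbehfbf
   3 |  19 | beaheggchgfdbehfbf
   4 |   2 | bebahedghhdbgbgefbeaheggchgfdbehfbf
   5 |  31 | behfbf
   6 |  35 | bf
   7 |  13 | bgbgefbeaheggchgfdbehfbf
   8 |  15 | bgefbeaheggchgfdbehfbf
   9 |  26 | chgfdbehfbf
  10 |  30 | dbehfbf
  11 |  12 | dbgbgefbeaheggchgfdbehfbf
  12 |   0 | dgbebahedghhdbgbgefbeaheggchgfdbehfbf
  13 |   8 | dghhdbgbgefbeaheggchgfdbehfbf
  14 |  20 | eaheggchgfdbehfbf
  15 |   3 | ebahedghhdbgbgefbeaheggchgfdbehfbf
  16 |   7 | edghhdbgbgefbeaheggchgfdbehfbf
  17 |  17 | efbeaheggchgfdbehfbf
  18 |  23 | eggchgfdbehfbf
  19 |  32 | ehfbf
  20 |  36 | f
  21 |  18 | fbeaheggchgfdbehfbf
  22 |  34 | fbf
  23 |  29 | fdbehfbf
  24 |   1 | gbebahedghhdbgbgefbeaheggchgfdbehfbf
  25 |  14 | gbgefbeaheggchgfdbehfbf
  26 |  25 | gchgfdbehfbf
  27 |  16 | gefbeaheggchgfdbehfbf
  28 |  28 | gfdbehfbf
  29 |  24 | ggchgfdbehfbf
  30 |   9 | ghhdbgbgefbeaheggchgfdbehfbf
  31 |  11 | hdbgbgefbeaheggchgfdbehfbf
  32 |   6 | hedghhdbgbgefbeaheggchgfdbehfbf
  33 |  22 | heggchgfdbehfbf
  34 |  33 | hfbf
  35 |  27 | hgfdbehfbf
  36 |  10 | hhdbgbgefbeaheggchgfdbehfbf

[5, 21, 4, 19, 2, 31, 35, 13, 15, 26, 30, 12, 0, 8, 20, 3, 7, 17, 23, 32, 36, 18, 34, 29, 1, 14, 25, 16, 28, 24, 9, 11, 6, 22, 33, 27, 10]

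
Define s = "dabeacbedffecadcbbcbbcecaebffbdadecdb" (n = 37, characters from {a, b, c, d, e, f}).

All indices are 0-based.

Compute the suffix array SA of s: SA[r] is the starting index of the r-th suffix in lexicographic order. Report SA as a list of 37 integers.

[1, 4, 13, 31, 24, 36, 16, 19, 17, 20, 29, 2, 6, 26, 12, 23, 15, 18, 5, 34, 21, 0, 30, 35, 14, 32, 8, 3, 25, 11, 22, 33, 7, 28, 10, 27, 9]

sorted suffixes:
  #0 SA[0]=1  'abeacbedffecadcbbcbbcecaebffbdadecdb'
  #1 SA[1]=4  'acbedffecadcbbcbbcecaebffbdadecdb'
  #2 SA[2]=13  'adcbbcbbcecaebffbdadecdb'
  #3 SA[3]=31  'adecdb'
  #4 SA[4]=24  'aebffbdadecdb'
  #5 SA[5]=36  'b'
  #6 SA[6]=16  'bbcbbcecaebffbdadecdb'
  #7 SA[7]=19  'bbcecaebffbdadecdb'
  #8 SA[8]=17  'bcbbcecaebffbdadecdb'
  #9 SA[9]=20  'bcecaebffbdadecdb'
  #10 SA[10]=29  'bdadecdb'
  #11 SA[11]=2  'beacbedffecadcbbcbbcecaebffbdadecdb'
  #12 SA[12]=6  'bedffecadcbbcbbcecaebffbdadecdb'
  #13 SA[13]=26  'bffbdadecdb'
  #14 SA[14]=12  'cadcbbcbbcecaebffbdadecdb'
  #15 SA[15]=23  'caebffbdadecdb'
  #16 SA[16]=15  'cbbcbbcecaebffbdadecdb'
  #17 SA[17]=18  'cbbcecaebffbdadecdb'
  #18 SA[18]=5  'cbedffecadcbbcbbcecaebffbdadecdb'
  #19 SA[19]=34  'cdb'
  #20 SA[20]=21  'cecaebffbdadecdb'
  #21 SA[21]=0  'dabeacbedffecadcbbcbbcecaebffbdadecdb'
  #22 SA[22]=30  'dadecdb'
  #23 SA[23]=35  'db'
  #24 SA[24]=14  'dcbbcbbcecaebffbdadecdb'
  #25 SA[25]=32  'decdb'
  #26 SA[26]=8  'dffecadcbbcbbcecaebffbdadecdb'
  #27 SA[27]=3  'eacbedffecadcbbcbbcecaebffbdadecdb'
  #28 SA[28]=25  'ebffbdadecdb'
  #29 SA[29]=11  'ecadcbbcbbcecaebffbdadecdb'
  #30 SA[30]=22  'ecaebffbdadecdb'
  #31 SA[31]=33  'ecdb'
  #32 SA[32]=7  'edffecadcbbcbbcecaebffbdadecdb'
  #33 SA[33]=28  'fbdadecdb'
  #34 SA[34]=10  'fecadcbbcbbcecaebffbdadecdb'
  #35 SA[35]=27  'ffbdadecdb'
  #36 SA[36]=9  'ffecadcbbcbbcecaebffbdadecdb'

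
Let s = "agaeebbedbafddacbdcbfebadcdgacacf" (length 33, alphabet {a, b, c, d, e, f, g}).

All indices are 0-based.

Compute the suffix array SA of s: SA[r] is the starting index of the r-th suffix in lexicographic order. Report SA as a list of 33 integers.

[28, 14, 30, 23, 2, 10, 0, 22, 9, 5, 16, 6, 19, 29, 15, 18, 25, 31, 13, 8, 17, 24, 12, 26, 21, 4, 7, 3, 32, 11, 20, 27, 1]

rank | idx | suffix
   0 |  28 | acacf
   1 |  14 | acbdcbfebadcdgacacf
   2 |  30 | acf
   3 |  23 | adcdgacacf
   4 |   2 | aeebbedbafddacbdcbfebadcdgacacf
   5 |  10 | afddacbdcbfebadcdgacacf
   6 |   0 | agaeebbedbafddacbdcbfebadcdgacacf
   7 |  22 | badcdgacacf
   8 |   9 | bafddacbdcbfebadcdgacacf
   9 |   5 | bbedbafddacbdcbfebadcdgacacf
  10 |  16 | bdcbfebadcdgacacf
  11 |   6 | bedbafddacbdcbfebadcdgacacf
  12 |  19 | bfebadcdgacacf
  13 |  29 | cacf
  14 |  15 | cbdcbfebadcdgacacf
  15 |  18 | cbfebadcdgacacf
  16 |  25 | cdgacacf
  17 |  31 | cf
  18 |  13 | dacbdcbfebadcdgacacf
  19 |   8 | dbafddacbdcbfebadcdgacacf
  20 |  17 | dcbfebadcdgacacf
  21 |  24 | dcdgacacf
  22 |  12 | ddacbdcbfebadcdgacacf
  23 |  26 | dgacacf
  24 |  21 | ebadcdgacacf
  25 |   4 | ebbedbafddacbdcbfebadcdgacacf
  26 |   7 | edbafddacbdcbfebadcdgacacf
  27 |   3 | eebbedbafddacbdcbfebadcdgacacf
  28 |  32 | f
  29 |  11 | fddacbdcbfebadcdgacacf
  30 |  20 | febadcdgacacf
  31 |  27 | gacacf
  32 |   1 | gaeebbedbafddacbdcbfebadcdgacacf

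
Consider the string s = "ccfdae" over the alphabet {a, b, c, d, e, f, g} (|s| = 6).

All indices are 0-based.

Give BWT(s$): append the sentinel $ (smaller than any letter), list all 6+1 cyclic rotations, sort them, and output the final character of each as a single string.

rank  rotation last
    0  $ccfdae  e
    1  ae$ccfd  d
    2  ccfdae$  $
    3  cfdae$c  c
    4  dae$ccf  f
    5  e$ccfda  a
    6  fdae$cc  c

ed$cfac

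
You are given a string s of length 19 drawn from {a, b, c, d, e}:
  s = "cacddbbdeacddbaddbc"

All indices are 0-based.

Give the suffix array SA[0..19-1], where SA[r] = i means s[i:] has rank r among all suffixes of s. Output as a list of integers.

[9, 1, 14, 13, 5, 17, 6, 18, 0, 10, 2, 12, 4, 16, 11, 3, 15, 7, 8]

rank→(start, suffix):
  0 → (9, 'acddbaddbc')
  1 → (1, 'acddbbdeacddbaddbc')
  2 → (14, 'addbc')
  3 → (13, 'baddbc')
  4 → (5, 'bbdeacddbaddbc')
  5 → (17, 'bc')
  6 → (6, 'bdeacddbaddbc')
  7 → (18, 'c')
  8 → (0, 'cacddbbdeacddbaddbc')
  9 → (10, 'cddbaddbc')
  10 → (2, 'cddbbdeacddbaddbc')
  11 → (12, 'dbaddbc')
  12 → (4, 'dbbdeacddbaddbc')
  13 → (16, 'dbc')
  14 → (11, 'ddbaddbc')
  15 → (3, 'ddbbdeacddbaddbc')
  16 → (15, 'ddbc')
  17 → (7, 'deacddbaddbc')
  18 → (8, 'eacddbaddbc')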